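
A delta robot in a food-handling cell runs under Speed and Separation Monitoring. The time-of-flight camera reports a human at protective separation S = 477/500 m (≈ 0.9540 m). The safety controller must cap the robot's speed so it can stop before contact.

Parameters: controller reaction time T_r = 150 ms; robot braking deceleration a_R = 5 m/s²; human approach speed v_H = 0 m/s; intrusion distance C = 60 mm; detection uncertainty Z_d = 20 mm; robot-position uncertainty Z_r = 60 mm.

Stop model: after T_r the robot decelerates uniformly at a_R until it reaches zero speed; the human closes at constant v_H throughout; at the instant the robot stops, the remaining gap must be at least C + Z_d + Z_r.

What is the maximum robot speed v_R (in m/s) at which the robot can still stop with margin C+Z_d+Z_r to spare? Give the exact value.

v_R_max = 11/5 m/s = 2.2000 m/s

quadratic (1/10)·v² + (3/20)·v + (-407/500) = 0
  disc = (3/20)² − 4·(1/10)·(-407/500) = 3481/10000 ; √disc = 59/100
  v_R = (−(3/20) + 59/100) / (2·(1/10)) = 11/5 m/s
check:
braking lasts T_s = (11/5)/5 = 0.4400 s
robot in T_r: 2.2000·0.1500 = 0.3300 m
robot under decel: 2.2000²/(2·5.0000) = 0.4840 m
person approaches 0.0000·(0.1500+0.4400) = 0.0000 m
residual clearance needed = 0.0600+0.0200+0.0600 = 0.1400 m
sum ≈ 0.3300+0.4840+0.0000+0.1400 ≈ 0.9540 m = S ✓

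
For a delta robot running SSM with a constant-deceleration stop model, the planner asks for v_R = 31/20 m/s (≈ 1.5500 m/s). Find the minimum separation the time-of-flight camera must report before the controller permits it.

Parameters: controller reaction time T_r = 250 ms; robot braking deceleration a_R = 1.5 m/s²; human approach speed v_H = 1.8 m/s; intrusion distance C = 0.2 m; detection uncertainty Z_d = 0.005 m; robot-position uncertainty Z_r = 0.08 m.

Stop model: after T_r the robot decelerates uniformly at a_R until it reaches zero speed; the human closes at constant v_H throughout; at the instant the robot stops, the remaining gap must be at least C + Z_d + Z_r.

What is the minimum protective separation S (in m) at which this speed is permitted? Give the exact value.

S_min = 227/60 m = 3.7833 m

stop time T_s = (31/20)/(3/2) = 1.0333 s
robot in T_r: 1.5500·0.2500 = 0.3875 m
robot under decel: 1.5500²/(2·1.5000) = 0.8008 m
person approaches 1.8000·(0.2500+1.0333) = 2.3100 m
C+Z_d+Z_r = 0.2000+0.0050+0.0800 = 0.2850 m
S_min ≈ 0.3875+0.8008+2.3100+0.2850  ⇒  S_min = 227/60 m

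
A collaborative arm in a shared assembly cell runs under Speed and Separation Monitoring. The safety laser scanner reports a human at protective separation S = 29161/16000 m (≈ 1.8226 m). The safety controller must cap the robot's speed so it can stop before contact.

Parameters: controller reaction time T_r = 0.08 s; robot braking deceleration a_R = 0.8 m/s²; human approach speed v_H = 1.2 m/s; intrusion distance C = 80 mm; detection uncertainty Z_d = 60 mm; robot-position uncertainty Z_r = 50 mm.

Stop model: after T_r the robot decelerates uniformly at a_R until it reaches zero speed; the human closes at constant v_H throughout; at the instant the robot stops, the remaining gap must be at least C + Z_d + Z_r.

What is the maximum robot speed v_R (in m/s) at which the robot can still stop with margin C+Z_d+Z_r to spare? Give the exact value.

v_R_max = 3/4 m/s = 0.7500 m/s

collect terms ⇒ (5/8)·v_R² + (79/50)·v_R + (-4917/3200) = 0
  disc = (79/50)² − 4·(5/8)·(-4917/3200) = 1014049/160000 ; √disc = 1007/400
  v_R = (−(79/50) + 1007/400) / (2·(5/8)) = 3/4 m/s
check:
braking lasts T_s = (3/4)/(4/5) = 0.9375 s
reaction-phase robot travel = 0.7500·0.0800 = 0.0600 m
braking distance = 0.7500²/(2·0.8000) = 0.3516 m
person approaches 1.2000·(0.0800+0.9375) = 1.2210 m
residual clearance needed = 0.0800+0.0600+0.0500 = 0.1900 m
sum ≈ 0.0600+0.3516+1.2210+0.1900 ≈ 1.8226 m = S ✓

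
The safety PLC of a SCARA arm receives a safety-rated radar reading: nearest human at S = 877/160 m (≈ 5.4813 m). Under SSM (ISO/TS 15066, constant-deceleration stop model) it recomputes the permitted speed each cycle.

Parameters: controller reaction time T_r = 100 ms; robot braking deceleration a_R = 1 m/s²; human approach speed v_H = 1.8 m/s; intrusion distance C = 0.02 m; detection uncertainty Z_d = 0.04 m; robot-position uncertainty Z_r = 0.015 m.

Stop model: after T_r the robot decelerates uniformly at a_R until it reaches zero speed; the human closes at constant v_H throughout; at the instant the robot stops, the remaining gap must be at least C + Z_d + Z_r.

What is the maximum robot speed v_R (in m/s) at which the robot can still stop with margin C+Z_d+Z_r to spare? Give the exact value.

quadratic (1/2)·v² + (19/10)·v + (-4181/800) = 0
  disc = (19/10)² − 4·(1/2)·(-4181/800) = 225/16 ; √disc = 15/4
  v_R = (−(19/10) + 15/4) / (2·(1/2)) = 37/20 m/s
check:
braking lasts T_s = (37/20)/1 = 1.8500 s
robot covers v_R·T_r = 1.8500·0.1000 = 0.1850 m before braking
robot covers 1.8500·1.8500 − ½·1.0000·1.8500² = 1.7112 m while stopping
human closes 1.8000·1.9500 = 3.5100 m
margins: 0.0200+0.0400+0.0150 = 0.0750 m
sum ≈ 0.1850+1.7112+3.5100+0.0750 ≈ 5.4813 m = S ✓

v_R_max = 37/20 m/s = 1.8500 m/s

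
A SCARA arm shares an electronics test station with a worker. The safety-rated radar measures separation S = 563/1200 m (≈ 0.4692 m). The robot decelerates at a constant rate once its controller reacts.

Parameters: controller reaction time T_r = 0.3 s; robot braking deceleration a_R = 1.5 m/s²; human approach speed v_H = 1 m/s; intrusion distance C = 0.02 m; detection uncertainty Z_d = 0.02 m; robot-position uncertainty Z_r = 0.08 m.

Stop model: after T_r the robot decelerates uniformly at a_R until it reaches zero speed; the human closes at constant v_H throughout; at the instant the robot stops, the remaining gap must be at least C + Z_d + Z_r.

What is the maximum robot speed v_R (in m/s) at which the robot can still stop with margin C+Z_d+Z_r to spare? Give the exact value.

v_R_max = 1/20 m/s = 0.0500 m/s

collect terms ⇒ (1/3)·v_R² + (29/30)·v_R + (-59/1200) = 0
  disc = (29/30)² − 4·(1/3)·(-59/1200) = 1 ; √disc = 1
  v_R = (−(29/30) + 1) / (2·(1/3)) = 1/20 m/s
check:
stop time T_s = (1/20)/(3/2) = 0.0333 s
robot in T_r: 0.0500·0.3000 = 0.0150 m
robot under decel: 0.0500²/(2·1.5000) = 0.0008 m
human closes 1.0000·0.3333 = 0.3333 m
residual clearance needed = 0.0200+0.0200+0.0800 = 0.1200 m
sum ≈ 0.0150+0.0008+0.3333+0.1200 ≈ 0.4692 m = S ✓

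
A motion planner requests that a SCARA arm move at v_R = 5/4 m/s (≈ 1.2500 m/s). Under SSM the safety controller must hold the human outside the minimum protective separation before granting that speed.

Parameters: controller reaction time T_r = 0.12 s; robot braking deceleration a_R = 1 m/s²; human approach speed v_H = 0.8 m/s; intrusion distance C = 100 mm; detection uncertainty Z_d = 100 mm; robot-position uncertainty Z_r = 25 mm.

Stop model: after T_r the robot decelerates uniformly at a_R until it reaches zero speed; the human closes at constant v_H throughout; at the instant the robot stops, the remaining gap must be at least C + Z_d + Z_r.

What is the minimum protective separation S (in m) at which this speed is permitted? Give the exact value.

S_min = 9009/4000 m = 2.2523 m

T_s = v_R/a_R = (5/4)/1 = 1.2500 s
robot in T_r: 1.2500·0.1200 = 0.1500 m
robot under decel: 1.2500²/(2·1.0000) = 0.7812 m
human closes 0.8000·1.3700 = 1.0960 m
residual clearance needed = 0.1000+0.1000+0.0250 = 0.2250 m
S_min ≈ 0.1500+0.7812+1.0960+0.2250  ⇒  S_min = 9009/4000 m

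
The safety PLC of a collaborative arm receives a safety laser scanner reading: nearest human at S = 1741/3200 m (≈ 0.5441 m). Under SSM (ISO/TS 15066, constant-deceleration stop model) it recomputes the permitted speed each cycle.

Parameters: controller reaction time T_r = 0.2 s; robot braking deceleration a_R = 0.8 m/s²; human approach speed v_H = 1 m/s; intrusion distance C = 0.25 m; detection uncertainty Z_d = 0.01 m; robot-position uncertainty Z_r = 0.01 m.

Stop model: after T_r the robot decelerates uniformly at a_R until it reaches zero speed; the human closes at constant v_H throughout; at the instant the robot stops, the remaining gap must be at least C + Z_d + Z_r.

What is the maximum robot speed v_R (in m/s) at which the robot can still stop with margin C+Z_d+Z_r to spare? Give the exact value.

v_R_max = 1/20 m/s = 0.0500 m/s

collect terms ⇒ (5/8)·v_R² + (29/20)·v_R + (-237/3200) = 0
  disc = (29/20)² − 4·(5/8)·(-237/3200) = 14641/6400 ; √disc = 121/80
  v_R = (−(29/20) + 121/80) / (2·(5/8)) = 1/20 m/s
check:
T_s = v_R/a_R = (1/20)/(4/5) = 0.0625 s
reaction-phase robot travel = 0.0500·0.2000 = 0.0100 m
robot under decel: 0.0500²/(2·0.8000) = 0.0016 m
person approaches 1.0000·(0.2000+0.0625) = 0.2625 m
residual clearance needed = 0.2500+0.0100+0.0100 = 0.2700 m
sum ≈ 0.0100+0.0016+0.2625+0.2700 ≈ 0.5441 m = S ✓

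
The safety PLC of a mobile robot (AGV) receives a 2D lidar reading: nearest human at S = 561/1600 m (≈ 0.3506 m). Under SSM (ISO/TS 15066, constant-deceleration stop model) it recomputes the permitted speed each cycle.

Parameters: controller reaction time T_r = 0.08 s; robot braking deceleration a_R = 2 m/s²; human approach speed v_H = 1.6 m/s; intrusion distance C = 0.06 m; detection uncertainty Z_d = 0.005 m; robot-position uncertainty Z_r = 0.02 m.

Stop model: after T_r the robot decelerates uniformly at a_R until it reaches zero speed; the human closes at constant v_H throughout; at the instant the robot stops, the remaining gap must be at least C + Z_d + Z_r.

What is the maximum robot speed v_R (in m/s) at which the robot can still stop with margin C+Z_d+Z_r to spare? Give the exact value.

at the boundary: (1/4)·v² + (22/25)·v + (-1101/8000) = 0
  disc = (22/25)² − 4·(1/4)·(-1101/8000) = 36481/40000 ; √disc = 191/200
  v_R = (−(22/25) + 191/200) / (2·(1/4)) = 3/20 m/s
check:
stop time T_s = (3/20)/2 = 0.0750 s
robot in T_r: 0.1500·0.0800 = 0.0120 m
robot covers 0.1500·0.0750 − ½·2.0000·0.0750² = 0.0056 m while stopping
human over T_r+T_s: 1.6000·(0.0800+0.0750) = 0.2480 m
margins: 0.0600+0.0050+0.0200 = 0.0850 m
sum ≈ 0.0120+0.0056+0.2480+0.0850 ≈ 0.3506 m = S ✓

v_R_max = 3/20 m/s = 0.1500 m/s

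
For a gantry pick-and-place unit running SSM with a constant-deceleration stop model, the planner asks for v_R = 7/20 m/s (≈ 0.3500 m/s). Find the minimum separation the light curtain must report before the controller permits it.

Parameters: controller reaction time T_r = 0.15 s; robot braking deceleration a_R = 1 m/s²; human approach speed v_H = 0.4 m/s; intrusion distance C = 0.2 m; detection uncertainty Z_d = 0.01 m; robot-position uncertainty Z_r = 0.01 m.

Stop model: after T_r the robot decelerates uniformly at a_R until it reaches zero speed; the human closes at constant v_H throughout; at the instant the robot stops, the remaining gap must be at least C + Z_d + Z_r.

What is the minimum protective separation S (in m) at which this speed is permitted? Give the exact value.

T_s = v_R/a_R = (7/20)/1 = 0.3500 s
reaction-phase robot travel = 0.3500·0.1500 = 0.0525 m
braking distance = 0.3500²/(2·1.0000) = 0.0612 m
human closes 0.4000·0.5000 = 0.2000 m
margins: 0.2000+0.0100+0.0100 = 0.2200 m
S_min ≈ 0.0525+0.0612+0.2000+0.2200  ⇒  S_min = 427/800 m

S_min = 427/800 m = 0.5337 m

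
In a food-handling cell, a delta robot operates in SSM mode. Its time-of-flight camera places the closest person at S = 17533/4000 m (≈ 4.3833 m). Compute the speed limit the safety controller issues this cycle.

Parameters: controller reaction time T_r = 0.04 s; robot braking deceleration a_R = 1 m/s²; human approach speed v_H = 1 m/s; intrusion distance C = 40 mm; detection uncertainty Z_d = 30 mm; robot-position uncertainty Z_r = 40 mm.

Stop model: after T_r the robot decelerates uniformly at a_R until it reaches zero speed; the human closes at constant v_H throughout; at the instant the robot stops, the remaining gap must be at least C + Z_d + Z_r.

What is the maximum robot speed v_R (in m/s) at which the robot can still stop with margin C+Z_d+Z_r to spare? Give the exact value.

at the boundary: (1/2)·v² + (26/25)·v + (-16933/4000) = 0
  disc = (26/25)² − 4·(1/2)·(-16933/4000) = 95481/10000 ; √disc = 309/100
  v_R = (−(26/25) + 309/100) / (2·(1/2)) = 41/20 m/s
check:
braking lasts T_s = (41/20)/1 = 2.0500 s
robot covers v_R·T_r = 2.0500·0.0400 = 0.0820 m before braking
robot under decel: 2.0500²/(2·1.0000) = 2.1012 m
human closes 1.0000·2.0900 = 2.0900 m
residual clearance needed = 0.0400+0.0300+0.0400 = 0.1100 m
sum ≈ 0.0820+2.1012+2.0900+0.1100 ≈ 4.3833 m = S ✓

v_R_max = 41/20 m/s = 2.0500 m/s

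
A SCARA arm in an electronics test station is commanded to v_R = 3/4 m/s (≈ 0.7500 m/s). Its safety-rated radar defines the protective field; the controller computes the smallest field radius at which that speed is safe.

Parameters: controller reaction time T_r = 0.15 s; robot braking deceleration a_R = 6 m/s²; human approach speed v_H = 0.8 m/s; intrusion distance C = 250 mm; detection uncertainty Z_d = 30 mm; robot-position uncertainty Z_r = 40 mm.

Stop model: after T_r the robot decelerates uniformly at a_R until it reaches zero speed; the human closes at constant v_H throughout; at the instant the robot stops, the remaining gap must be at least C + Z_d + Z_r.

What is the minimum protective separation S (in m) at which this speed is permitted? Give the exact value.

braking lasts T_s = (3/4)/6 = 0.1250 s
robot in T_r: 0.7500·0.1500 = 0.1125 m
robot under decel: 0.7500²/(2·6.0000) = 0.0469 m
human closes 0.8000·0.2750 = 0.2200 m
residual clearance needed = 0.2500+0.0300+0.0400 = 0.3200 m
S_min ≈ 0.1125+0.0469+0.2200+0.3200  ⇒  S_min = 1119/1600 m

S_min = 1119/1600 m = 0.6994 m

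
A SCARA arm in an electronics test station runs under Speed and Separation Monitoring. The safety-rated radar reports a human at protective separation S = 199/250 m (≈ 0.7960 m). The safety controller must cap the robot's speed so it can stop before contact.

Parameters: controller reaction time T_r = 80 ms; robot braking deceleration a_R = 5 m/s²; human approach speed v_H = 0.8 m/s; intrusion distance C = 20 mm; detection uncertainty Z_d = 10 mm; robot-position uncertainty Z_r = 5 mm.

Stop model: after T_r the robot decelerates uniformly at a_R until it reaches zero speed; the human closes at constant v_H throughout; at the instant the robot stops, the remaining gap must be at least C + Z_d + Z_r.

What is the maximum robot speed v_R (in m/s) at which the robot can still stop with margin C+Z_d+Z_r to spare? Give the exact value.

at the boundary: (1/10)·v² + (6/25)·v + (-697/1000) = 0
  disc = (6/25)² − 4·(1/10)·(-697/1000) = 841/2500 ; √disc = 29/50
  v_R = (−(6/25) + 29/50) / (2·(1/10)) = 17/10 m/s
check:
stop time T_s = (17/10)/5 = 0.3400 s
reaction-phase robot travel = 1.7000·0.0800 = 0.1360 m
braking distance = 1.7000²/(2·5.0000) = 0.2890 m
person approaches 0.8000·(0.0800+0.3400) = 0.3360 m
residual clearance needed = 0.0200+0.0100+0.0050 = 0.0350 m
sum ≈ 0.1360+0.2890+0.3360+0.0350 ≈ 0.7960 m = S ✓

v_R_max = 17/10 m/s = 1.7000 m/s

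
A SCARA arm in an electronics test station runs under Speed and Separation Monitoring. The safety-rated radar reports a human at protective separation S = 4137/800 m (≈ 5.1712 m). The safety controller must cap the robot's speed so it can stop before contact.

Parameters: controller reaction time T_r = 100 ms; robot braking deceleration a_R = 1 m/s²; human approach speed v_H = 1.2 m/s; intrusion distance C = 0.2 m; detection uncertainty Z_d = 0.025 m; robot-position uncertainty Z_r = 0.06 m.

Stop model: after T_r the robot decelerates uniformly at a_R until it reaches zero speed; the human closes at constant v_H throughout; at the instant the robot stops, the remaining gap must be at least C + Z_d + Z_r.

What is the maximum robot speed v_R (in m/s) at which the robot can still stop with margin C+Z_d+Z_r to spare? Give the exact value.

at the boundary: (1/2)·v² + (13/10)·v + (-3813/800) = 0
  disc = (13/10)² − 4·(1/2)·(-3813/800) = 4489/400 ; √disc = 67/20
  v_R = (−(13/10) + 67/20) / (2·(1/2)) = 41/20 m/s
check:
T_s = v_R/a_R = (41/20)/1 = 2.0500 s
robot covers v_R·T_r = 2.0500·0.1000 = 0.2050 m before braking
robot under decel: 2.0500²/(2·1.0000) = 2.1012 m
human closes 1.2000·2.1500 = 2.5800 m
residual clearance needed = 0.2000+0.0250+0.0600 = 0.2850 m
sum ≈ 0.2050+2.1012+2.5800+0.2850 ≈ 5.1712 m = S ✓

v_R_max = 41/20 m/s = 2.0500 m/s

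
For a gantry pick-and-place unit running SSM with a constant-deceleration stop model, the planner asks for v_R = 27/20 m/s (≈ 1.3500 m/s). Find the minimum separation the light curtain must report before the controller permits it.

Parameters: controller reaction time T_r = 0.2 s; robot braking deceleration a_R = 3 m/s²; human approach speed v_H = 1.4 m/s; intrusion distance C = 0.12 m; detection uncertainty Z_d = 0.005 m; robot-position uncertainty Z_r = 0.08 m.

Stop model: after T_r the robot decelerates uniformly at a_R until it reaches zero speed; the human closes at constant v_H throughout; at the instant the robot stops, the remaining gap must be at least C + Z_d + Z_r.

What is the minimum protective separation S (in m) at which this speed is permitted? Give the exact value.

braking lasts T_s = (27/20)/3 = 0.4500 s
reaction-phase robot travel = 1.3500·0.2000 = 0.2700 m
robot covers 1.3500·0.4500 − ½·3.0000·0.4500² = 0.3038 m while stopping
person approaches 1.4000·(0.2000+0.4500) = 0.9100 m
residual clearance needed = 0.1200+0.0050+0.0800 = 0.2050 m
S_min ≈ 0.2700+0.3038+0.9100+0.2050  ⇒  S_min = 1351/800 m

S_min = 1351/800 m = 1.6887 m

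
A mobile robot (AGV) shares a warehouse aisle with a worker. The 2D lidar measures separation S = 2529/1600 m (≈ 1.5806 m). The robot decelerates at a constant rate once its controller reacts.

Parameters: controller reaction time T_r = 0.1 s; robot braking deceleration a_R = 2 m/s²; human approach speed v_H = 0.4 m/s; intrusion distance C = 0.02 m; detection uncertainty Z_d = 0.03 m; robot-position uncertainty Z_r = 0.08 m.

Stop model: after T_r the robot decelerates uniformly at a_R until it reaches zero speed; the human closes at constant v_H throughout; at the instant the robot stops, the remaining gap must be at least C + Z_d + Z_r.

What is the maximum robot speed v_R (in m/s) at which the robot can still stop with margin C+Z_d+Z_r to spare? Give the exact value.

at the boundary: (1/4)·v² + (3/10)·v + (-2257/1600) = 0
  disc = (3/10)² − 4·(1/4)·(-2257/1600) = 2401/1600 ; √disc = 49/40
  v_R = (−(3/10) + 49/40) / (2·(1/4)) = 37/20 m/s
check:
braking lasts T_s = (37/20)/2 = 0.9250 s
robot in T_r: 1.8500·0.1000 = 0.1850 m
robot under decel: 1.8500²/(2·2.0000) = 0.8556 m
human over T_r+T_s: 0.4000·(0.1000+0.9250) = 0.4100 m
residual clearance needed = 0.0200+0.0300+0.0800 = 0.1300 m
sum ≈ 0.1850+0.8556+0.4100+0.1300 ≈ 1.5806 m = S ✓

v_R_max = 37/20 m/s = 1.8500 m/s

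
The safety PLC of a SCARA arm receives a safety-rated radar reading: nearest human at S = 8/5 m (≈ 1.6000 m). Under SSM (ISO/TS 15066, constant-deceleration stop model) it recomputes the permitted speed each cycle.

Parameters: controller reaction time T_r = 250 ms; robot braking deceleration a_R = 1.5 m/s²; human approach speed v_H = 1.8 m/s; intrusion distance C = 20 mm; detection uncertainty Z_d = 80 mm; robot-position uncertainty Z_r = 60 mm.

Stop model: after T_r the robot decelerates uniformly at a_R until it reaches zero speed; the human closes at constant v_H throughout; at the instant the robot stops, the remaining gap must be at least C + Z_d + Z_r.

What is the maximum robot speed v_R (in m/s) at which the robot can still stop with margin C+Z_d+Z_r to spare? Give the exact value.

v_R_max = 3/5 m/s = 0.6000 m/s

quadratic (1/3)·v² + (29/20)·v + (-99/100) = 0
  disc = (29/20)² − 4·(1/3)·(-99/100) = 1369/400 ; √disc = 37/20
  v_R = (−(29/20) + 37/20) / (2·(1/3)) = 3/5 m/s
check:
stop time T_s = (3/5)/(3/2) = 0.4000 s
robot in T_r: 0.6000·0.2500 = 0.1500 m
robot covers 0.6000·0.4000 − ½·1.5000·0.4000² = 0.1200 m while stopping
human over T_r+T_s: 1.8000·(0.2500+0.4000) = 1.1700 m
margins: 0.0200+0.0800+0.0600 = 0.1600 m
sum ≈ 0.1500+0.1200+1.1700+0.1600 ≈ 1.6000 m = S ✓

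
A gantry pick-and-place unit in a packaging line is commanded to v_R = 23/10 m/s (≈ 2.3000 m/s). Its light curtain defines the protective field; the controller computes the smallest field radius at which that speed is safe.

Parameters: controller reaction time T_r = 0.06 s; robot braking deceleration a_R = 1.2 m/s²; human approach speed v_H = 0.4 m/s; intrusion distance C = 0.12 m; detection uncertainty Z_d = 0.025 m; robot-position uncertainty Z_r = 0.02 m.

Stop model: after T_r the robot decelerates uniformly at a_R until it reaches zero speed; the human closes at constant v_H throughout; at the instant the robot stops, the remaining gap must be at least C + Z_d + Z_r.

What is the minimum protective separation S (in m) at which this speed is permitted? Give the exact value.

S_min = 19787/6000 m = 3.2978 m

T_s = v_R/a_R = (23/10)/(6/5) = 1.9167 s
reaction-phase robot travel = 2.3000·0.0600 = 0.1380 m
braking distance = 2.3000²/(2·1.2000) = 2.2042 m
human over T_r+T_s: 0.4000·(0.0600+1.9167) = 0.7907 m
residual clearance needed = 0.1200+0.0250+0.0200 = 0.1650 m
S_min ≈ 0.1380+2.2042+0.7907+0.1650  ⇒  S_min = 19787/6000 m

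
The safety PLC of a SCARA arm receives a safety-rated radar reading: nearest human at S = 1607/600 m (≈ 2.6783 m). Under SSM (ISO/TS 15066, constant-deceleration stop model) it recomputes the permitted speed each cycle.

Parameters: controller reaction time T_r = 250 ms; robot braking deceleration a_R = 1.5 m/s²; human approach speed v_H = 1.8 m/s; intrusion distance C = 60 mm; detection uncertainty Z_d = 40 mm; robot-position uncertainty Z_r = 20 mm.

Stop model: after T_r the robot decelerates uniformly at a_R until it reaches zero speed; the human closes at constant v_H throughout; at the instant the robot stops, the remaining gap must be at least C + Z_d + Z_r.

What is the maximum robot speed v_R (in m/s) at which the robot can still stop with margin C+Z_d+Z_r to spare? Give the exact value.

v_R_max = 23/20 m/s = 1.1500 m/s

at the boundary: (1/3)·v² + (29/20)·v + (-253/120) = 0
  disc = (29/20)² − 4·(1/3)·(-253/120) = 17689/3600 ; √disc = 133/60
  v_R = (−(29/20) + 133/60) / (2·(1/3)) = 23/20 m/s
check:
braking lasts T_s = (23/20)/(3/2) = 0.7667 s
robot covers v_R·T_r = 1.1500·0.2500 = 0.2875 m before braking
robot covers 1.1500·0.7667 − ½·1.5000·0.7667² = 0.4408 m while stopping
human over T_r+T_s: 1.8000·(0.2500+0.7667) = 1.8300 m
margins: 0.0600+0.0400+0.0200 = 0.1200 m
sum ≈ 0.2875+0.4408+1.8300+0.1200 ≈ 2.6783 m = S ✓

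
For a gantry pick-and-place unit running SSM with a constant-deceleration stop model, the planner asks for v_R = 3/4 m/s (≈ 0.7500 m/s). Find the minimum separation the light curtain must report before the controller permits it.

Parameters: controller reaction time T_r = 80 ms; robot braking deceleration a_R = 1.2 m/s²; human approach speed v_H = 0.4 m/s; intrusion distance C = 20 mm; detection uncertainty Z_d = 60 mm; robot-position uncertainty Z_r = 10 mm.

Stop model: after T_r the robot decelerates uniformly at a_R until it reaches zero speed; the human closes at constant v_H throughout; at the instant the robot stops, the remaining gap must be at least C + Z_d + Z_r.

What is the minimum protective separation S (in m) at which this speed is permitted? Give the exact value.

S_min = 5331/8000 m = 0.6664 m

braking lasts T_s = (3/4)/(6/5) = 0.6250 s
robot in T_r: 0.7500·0.0800 = 0.0600 m
robot under decel: 0.7500²/(2·1.2000) = 0.2344 m
human over T_r+T_s: 0.4000·(0.0800+0.6250) = 0.2820 m
margins: 0.0200+0.0600+0.0100 = 0.0900 m
S_min ≈ 0.0600+0.2344+0.2820+0.0900  ⇒  S_min = 5331/8000 m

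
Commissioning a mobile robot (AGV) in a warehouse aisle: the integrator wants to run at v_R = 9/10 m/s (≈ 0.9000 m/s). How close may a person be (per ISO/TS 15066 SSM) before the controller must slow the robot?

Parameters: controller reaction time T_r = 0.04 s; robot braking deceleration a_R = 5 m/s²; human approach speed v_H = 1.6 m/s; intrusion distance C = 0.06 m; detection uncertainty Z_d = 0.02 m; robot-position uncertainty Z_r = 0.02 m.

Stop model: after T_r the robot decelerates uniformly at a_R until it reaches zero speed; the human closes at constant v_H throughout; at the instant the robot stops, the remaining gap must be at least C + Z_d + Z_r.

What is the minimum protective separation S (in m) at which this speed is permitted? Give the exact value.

S_min = 569/1000 m = 0.5690 m

braking lasts T_s = (9/10)/5 = 0.1800 s
robot covers v_R·T_r = 0.9000·0.0400 = 0.0360 m before braking
braking distance = 0.9000²/(2·5.0000) = 0.0810 m
human closes 1.6000·0.2200 = 0.3520 m
C+Z_d+Z_r = 0.0600+0.0200+0.0200 = 0.1000 m
S_min ≈ 0.0360+0.0810+0.3520+0.1000  ⇒  S_min = 569/1000 m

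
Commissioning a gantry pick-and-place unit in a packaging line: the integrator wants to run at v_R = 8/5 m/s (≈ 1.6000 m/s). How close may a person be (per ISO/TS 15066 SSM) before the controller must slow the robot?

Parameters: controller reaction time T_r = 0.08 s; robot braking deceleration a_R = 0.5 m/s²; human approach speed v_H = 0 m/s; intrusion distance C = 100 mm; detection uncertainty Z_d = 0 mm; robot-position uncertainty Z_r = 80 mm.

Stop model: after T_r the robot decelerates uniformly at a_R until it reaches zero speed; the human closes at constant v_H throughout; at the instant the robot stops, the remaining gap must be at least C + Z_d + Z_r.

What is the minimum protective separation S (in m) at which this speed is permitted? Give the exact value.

braking lasts T_s = (8/5)/(1/2) = 3.2000 s
reaction-phase robot travel = 1.6000·0.0800 = 0.1280 m
robot under decel: 1.6000²/(2·0.5000) = 2.5600 m
person approaches 0.0000·(0.0800+3.2000) = 0.0000 m
C+Z_d+Z_r = 0.1000+0.0000+0.0800 = 0.1800 m
S_min ≈ 0.1280+2.5600+0.0000+0.1800  ⇒  S_min = 717/250 m

S_min = 717/250 m = 2.8680 m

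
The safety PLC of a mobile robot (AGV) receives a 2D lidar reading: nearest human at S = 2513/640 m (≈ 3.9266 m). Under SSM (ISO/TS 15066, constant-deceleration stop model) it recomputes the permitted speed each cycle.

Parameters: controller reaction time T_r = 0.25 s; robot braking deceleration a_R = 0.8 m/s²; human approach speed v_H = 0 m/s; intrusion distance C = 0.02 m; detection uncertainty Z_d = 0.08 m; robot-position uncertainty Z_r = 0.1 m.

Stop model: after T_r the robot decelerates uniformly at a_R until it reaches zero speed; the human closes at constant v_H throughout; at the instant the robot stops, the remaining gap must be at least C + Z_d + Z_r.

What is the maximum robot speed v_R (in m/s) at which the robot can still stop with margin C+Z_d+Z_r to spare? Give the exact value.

at the boundary: (5/8)·v² + (1/4)·v + (-477/128) = 0
  disc = (1/4)² − 4·(5/8)·(-477/128) = 2401/256 ; √disc = 49/16
  v_R = (−(1/4) + 49/16) / (2·(5/8)) = 9/4 m/s
check:
stop time T_s = (9/4)/(4/5) = 2.8125 s
reaction-phase robot travel = 2.2500·0.2500 = 0.5625 m
robot covers 2.2500·2.8125 − ½·0.8000·2.8125² = 3.1641 m while stopping
human closes 0.0000·3.0625 = 0.0000 m
residual clearance needed = 0.0200+0.0800+0.1000 = 0.2000 m
sum ≈ 0.5625+3.1641+0.0000+0.2000 ≈ 3.9266 m = S ✓

v_R_max = 9/4 m/s = 2.2500 m/s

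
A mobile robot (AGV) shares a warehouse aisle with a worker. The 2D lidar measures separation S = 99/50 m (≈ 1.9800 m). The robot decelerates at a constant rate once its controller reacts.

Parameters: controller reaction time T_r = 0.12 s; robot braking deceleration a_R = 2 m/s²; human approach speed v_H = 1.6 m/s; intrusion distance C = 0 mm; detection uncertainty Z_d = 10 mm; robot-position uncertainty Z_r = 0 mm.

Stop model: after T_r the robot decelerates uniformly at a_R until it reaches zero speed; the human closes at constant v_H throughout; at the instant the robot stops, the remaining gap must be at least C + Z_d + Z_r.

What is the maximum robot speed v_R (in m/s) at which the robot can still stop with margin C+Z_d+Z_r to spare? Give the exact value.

at the boundary: (1/4)·v² + (23/25)·v + (-889/500) = 0
  disc = (23/25)² − 4·(1/4)·(-889/500) = 6561/2500 ; √disc = 81/50
  v_R = (−(23/25) + 81/50) / (2·(1/4)) = 7/5 m/s
check:
stop time T_s = (7/5)/2 = 0.7000 s
robot in T_r: 1.4000·0.1200 = 0.1680 m
braking distance = 1.4000²/(2·2.0000) = 0.4900 m
person approaches 1.6000·(0.1200+0.7000) = 1.3120 m
margins: 0.0000+0.0100+0.0000 = 0.0100 m
sum ≈ 0.1680+0.4900+1.3120+0.0100 ≈ 1.9800 m = S ✓

v_R_max = 7/5 m/s = 1.4000 m/s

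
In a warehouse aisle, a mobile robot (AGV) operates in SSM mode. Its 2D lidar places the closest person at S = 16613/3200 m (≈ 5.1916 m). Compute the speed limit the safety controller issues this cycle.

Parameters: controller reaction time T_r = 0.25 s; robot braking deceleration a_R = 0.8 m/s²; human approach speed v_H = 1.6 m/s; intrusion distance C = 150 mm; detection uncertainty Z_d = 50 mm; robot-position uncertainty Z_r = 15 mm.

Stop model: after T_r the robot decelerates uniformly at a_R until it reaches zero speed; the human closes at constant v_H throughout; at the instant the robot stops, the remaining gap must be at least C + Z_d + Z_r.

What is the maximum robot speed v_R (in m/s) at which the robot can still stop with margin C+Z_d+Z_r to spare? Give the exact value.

v_R_max = 29/20 m/s = 1.4500 m/s

at the boundary: (5/8)·v² + (9/4)·v + (-2929/640) = 0
  disc = (9/4)² − 4·(5/8)·(-2929/640) = 4225/256 ; √disc = 65/16
  v_R = (−(9/4) + 65/16) / (2·(5/8)) = 29/20 m/s
check:
braking lasts T_s = (29/20)/(4/5) = 1.8125 s
reaction-phase robot travel = 1.4500·0.2500 = 0.3625 m
braking distance = 1.4500²/(2·0.8000) = 1.3141 m
human over T_r+T_s: 1.6000·(0.2500+1.8125) = 3.3000 m
margins: 0.1500+0.0500+0.0150 = 0.2150 m
sum ≈ 0.3625+1.3141+3.3000+0.2150 ≈ 5.1916 m = S ✓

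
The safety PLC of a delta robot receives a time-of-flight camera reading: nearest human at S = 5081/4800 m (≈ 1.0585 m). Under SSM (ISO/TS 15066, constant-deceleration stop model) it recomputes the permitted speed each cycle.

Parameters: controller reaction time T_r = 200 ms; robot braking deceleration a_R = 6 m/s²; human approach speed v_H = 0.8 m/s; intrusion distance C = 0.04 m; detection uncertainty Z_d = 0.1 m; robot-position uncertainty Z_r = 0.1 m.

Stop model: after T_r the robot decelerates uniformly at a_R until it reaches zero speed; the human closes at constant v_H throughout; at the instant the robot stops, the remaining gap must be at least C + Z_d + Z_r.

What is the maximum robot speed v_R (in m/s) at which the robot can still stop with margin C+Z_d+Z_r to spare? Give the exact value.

at the boundary: (1/12)·v² + (1/3)·v + (-3161/4800) = 0
  disc = (1/3)² − 4·(1/12)·(-3161/4800) = 529/1600 ; √disc = 23/40
  v_R = (−(1/3) + 23/40) / (2·(1/12)) = 29/20 m/s
check:
braking lasts T_s = (29/20)/6 = 0.2417 s
robot covers v_R·T_r = 1.4500·0.2000 = 0.2900 m before braking
braking distance = 1.4500²/(2·6.0000) = 0.1752 m
human over T_r+T_s: 0.8000·(0.2000+0.2417) = 0.3533 m
margins: 0.0400+0.1000+0.1000 = 0.2400 m
sum ≈ 0.2900+0.1752+0.3533+0.2400 ≈ 1.0585 m = S ✓

v_R_max = 29/20 m/s = 1.4500 m/s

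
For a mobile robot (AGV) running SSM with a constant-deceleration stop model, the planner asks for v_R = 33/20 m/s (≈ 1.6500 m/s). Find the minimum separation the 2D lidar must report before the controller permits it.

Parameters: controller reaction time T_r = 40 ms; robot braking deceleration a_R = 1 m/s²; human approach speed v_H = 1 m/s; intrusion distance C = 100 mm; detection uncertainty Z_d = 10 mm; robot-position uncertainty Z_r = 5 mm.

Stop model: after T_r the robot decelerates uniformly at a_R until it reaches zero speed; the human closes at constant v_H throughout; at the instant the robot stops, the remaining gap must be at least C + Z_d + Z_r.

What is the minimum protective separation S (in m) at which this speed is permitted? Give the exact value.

S_min = 12929/4000 m = 3.2323 m

stop time T_s = (33/20)/1 = 1.6500 s
robot covers v_R·T_r = 1.6500·0.0400 = 0.0660 m before braking
robot under decel: 1.6500²/(2·1.0000) = 1.3613 m
human over T_r+T_s: 1.0000·(0.0400+1.6500) = 1.6900 m
margins: 0.1000+0.0100+0.0050 = 0.1150 m
S_min ≈ 0.0660+1.3613+1.6900+0.1150  ⇒  S_min = 12929/4000 m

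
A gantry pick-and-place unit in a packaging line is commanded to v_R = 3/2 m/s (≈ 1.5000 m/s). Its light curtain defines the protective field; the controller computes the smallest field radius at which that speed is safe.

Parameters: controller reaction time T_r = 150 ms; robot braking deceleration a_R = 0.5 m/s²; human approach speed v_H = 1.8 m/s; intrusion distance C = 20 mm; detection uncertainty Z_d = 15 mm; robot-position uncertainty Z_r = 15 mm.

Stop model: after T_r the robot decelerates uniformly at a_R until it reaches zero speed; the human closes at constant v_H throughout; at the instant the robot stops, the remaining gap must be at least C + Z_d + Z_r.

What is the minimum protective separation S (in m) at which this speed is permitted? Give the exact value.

braking lasts T_s = (3/2)/(1/2) = 3.0000 s
robot in T_r: 1.5000·0.1500 = 0.2250 m
robot under decel: 1.5000²/(2·0.5000) = 2.2500 m
human closes 1.8000·3.1500 = 5.6700 m
C+Z_d+Z_r = 0.0200+0.0150+0.0150 = 0.0500 m
S_min ≈ 0.2250+2.2500+5.6700+0.0500  ⇒  S_min = 1639/200 m

S_min = 1639/200 m = 8.1950 m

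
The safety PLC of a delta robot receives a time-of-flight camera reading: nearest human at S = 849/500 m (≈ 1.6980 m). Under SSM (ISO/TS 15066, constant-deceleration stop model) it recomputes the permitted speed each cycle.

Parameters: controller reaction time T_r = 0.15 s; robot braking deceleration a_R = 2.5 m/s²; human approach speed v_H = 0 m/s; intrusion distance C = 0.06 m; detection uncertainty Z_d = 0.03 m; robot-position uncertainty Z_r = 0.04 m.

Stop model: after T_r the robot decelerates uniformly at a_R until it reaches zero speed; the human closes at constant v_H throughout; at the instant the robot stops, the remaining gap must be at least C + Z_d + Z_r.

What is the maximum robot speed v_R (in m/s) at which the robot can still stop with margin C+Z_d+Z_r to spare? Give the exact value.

v_R_max = 49/20 m/s = 2.4500 m/s

at the boundary: (1/5)·v² + (3/20)·v + (-196/125) = 0
  disc = (3/20)² − 4·(1/5)·(-196/125) = 12769/10000 ; √disc = 113/100
  v_R = (−(3/20) + 113/100) / (2·(1/5)) = 49/20 m/s
check:
T_s = v_R/a_R = (49/20)/(5/2) = 0.9800 s
reaction-phase robot travel = 2.4500·0.1500 = 0.3675 m
braking distance = 2.4500²/(2·2.5000) = 1.2005 m
human over T_r+T_s: 0.0000·(0.1500+0.9800) = 0.0000 m
C+Z_d+Z_r = 0.0600+0.0300+0.0400 = 0.1300 m
sum ≈ 0.3675+1.2005+0.0000+0.1300 ≈ 1.6980 m = S ✓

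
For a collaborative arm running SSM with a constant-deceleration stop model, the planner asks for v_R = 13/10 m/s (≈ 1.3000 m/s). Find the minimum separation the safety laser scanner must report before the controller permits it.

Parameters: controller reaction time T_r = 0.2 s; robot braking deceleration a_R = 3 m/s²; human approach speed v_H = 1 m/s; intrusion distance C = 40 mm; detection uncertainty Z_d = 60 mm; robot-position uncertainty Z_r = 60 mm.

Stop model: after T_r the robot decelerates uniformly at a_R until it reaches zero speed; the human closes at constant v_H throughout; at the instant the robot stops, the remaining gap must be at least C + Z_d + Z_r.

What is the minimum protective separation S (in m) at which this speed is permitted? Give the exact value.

S_min = 267/200 m = 1.3350 m

stop time T_s = (13/10)/3 = 0.4333 s
reaction-phase robot travel = 1.3000·0.2000 = 0.2600 m
robot covers 1.3000·0.4333 − ½·3.0000·0.4333² = 0.2817 m while stopping
human over T_r+T_s: 1.0000·(0.2000+0.4333) = 0.6333 m
margins: 0.0400+0.0600+0.0600 = 0.1600 m
S_min ≈ 0.2600+0.2817+0.6333+0.1600  ⇒  S_min = 267/200 m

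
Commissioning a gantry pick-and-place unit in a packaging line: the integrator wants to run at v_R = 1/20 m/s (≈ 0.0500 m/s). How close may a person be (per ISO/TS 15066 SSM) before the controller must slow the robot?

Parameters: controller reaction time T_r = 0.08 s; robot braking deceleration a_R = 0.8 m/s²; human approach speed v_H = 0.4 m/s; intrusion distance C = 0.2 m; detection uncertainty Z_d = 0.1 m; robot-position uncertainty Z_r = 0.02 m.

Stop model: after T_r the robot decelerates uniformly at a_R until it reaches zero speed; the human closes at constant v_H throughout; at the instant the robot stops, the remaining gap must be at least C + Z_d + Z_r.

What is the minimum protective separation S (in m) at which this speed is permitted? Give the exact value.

S_min = 6121/16000 m = 0.3826 m

braking lasts T_s = (1/20)/(4/5) = 0.0625 s
robot covers v_R·T_r = 0.0500·0.0800 = 0.0040 m before braking
braking distance = 0.0500²/(2·0.8000) = 0.0016 m
human over T_r+T_s: 0.4000·(0.0800+0.0625) = 0.0570 m
residual clearance needed = 0.2000+0.1000+0.0200 = 0.3200 m
S_min ≈ 0.0040+0.0016+0.0570+0.3200  ⇒  S_min = 6121/16000 m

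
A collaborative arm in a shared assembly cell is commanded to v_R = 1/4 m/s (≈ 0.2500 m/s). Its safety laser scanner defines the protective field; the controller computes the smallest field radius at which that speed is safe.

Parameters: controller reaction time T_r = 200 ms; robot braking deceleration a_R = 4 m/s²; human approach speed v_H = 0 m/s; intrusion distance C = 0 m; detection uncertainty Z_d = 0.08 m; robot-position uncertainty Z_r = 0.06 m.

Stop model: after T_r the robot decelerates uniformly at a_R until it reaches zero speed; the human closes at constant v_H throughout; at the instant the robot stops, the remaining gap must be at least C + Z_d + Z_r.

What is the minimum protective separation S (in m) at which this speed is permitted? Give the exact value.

braking lasts T_s = (1/4)/4 = 0.0625 s
robot in T_r: 0.2500·0.2000 = 0.0500 m
robot under decel: 0.2500²/(2·4.0000) = 0.0078 m
person approaches 0.0000·(0.2000+0.0625) = 0.0000 m
C+Z_d+Z_r = 0.0000+0.0800+0.0600 = 0.1400 m
S_min ≈ 0.0500+0.0078+0.0000+0.1400  ⇒  S_min = 633/3200 m

S_min = 633/3200 m = 0.1978 m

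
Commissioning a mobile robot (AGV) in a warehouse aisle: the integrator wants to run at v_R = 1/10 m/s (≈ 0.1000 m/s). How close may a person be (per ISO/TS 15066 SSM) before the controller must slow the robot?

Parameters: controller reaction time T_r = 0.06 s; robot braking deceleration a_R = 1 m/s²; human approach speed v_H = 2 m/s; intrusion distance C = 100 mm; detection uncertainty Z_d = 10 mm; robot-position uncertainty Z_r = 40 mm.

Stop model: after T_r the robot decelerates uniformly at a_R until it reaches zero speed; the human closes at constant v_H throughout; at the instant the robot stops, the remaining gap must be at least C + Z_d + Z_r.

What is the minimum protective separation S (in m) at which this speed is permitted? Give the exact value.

stop time T_s = (1/10)/1 = 0.1000 s
robot in T_r: 0.1000·0.0600 = 0.0060 m
robot under decel: 0.1000²/(2·1.0000) = 0.0050 m
human over T_r+T_s: 2.0000·(0.0600+0.1000) = 0.3200 m
margins: 0.1000+0.0100+0.0400 = 0.1500 m
S_min ≈ 0.0060+0.0050+0.3200+0.1500  ⇒  S_min = 481/1000 m

S_min = 481/1000 m = 0.4810 m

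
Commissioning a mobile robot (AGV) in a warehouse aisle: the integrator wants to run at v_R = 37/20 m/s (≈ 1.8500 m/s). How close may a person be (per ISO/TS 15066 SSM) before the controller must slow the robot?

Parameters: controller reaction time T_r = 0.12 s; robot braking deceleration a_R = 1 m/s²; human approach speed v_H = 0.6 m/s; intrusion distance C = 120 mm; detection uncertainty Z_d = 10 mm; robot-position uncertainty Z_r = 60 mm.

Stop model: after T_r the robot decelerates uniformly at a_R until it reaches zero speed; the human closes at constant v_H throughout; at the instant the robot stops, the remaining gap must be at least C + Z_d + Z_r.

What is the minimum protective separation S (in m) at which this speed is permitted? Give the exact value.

S_min = 13221/4000 m = 3.3053 m

braking lasts T_s = (37/20)/1 = 1.8500 s
reaction-phase robot travel = 1.8500·0.1200 = 0.2220 m
robot covers 1.8500·1.8500 − ½·1.0000·1.8500² = 1.7112 m while stopping
person approaches 0.6000·(0.1200+1.8500) = 1.1820 m
margins: 0.1200+0.0100+0.0600 = 0.1900 m
S_min ≈ 0.2220+1.7112+1.1820+0.1900  ⇒  S_min = 13221/4000 m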